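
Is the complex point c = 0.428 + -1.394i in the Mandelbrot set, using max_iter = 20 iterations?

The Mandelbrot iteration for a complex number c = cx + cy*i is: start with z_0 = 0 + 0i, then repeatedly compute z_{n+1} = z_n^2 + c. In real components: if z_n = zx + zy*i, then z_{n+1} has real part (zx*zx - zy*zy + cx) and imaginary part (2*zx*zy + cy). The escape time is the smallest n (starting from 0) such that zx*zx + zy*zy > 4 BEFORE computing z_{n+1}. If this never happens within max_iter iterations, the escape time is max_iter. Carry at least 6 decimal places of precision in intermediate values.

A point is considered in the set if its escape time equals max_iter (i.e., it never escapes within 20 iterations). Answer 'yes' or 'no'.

z_0 = 0 + 0i, c = 0.4280 + -1.3940i
Iter 1: z = 0.4280 + -1.3940i, |z|^2 = 2.1264
Iter 2: z = -1.3321 + -2.5873i, |z|^2 = 8.4683
Escaped at iteration 2

Answer: no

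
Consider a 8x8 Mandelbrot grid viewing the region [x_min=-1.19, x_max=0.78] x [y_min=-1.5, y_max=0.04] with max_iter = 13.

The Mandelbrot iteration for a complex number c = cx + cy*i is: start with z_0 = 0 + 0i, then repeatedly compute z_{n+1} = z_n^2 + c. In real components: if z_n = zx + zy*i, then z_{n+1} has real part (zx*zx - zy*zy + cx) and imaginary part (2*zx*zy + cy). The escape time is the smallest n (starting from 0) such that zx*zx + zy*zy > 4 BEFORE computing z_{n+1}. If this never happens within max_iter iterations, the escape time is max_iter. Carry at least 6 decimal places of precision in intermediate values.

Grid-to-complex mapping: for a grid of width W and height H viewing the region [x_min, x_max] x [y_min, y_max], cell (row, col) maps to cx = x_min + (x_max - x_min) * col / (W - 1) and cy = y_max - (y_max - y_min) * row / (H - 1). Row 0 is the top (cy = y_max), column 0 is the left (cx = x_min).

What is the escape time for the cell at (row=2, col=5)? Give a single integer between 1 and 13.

z_0 = 0 + 0i, c = 0.2171 + -0.4000i
Iter 1: z = 0.2171 + -0.4000i, |z|^2 = 0.2072
Iter 2: z = 0.1043 + -0.5737i, |z|^2 = 0.3400
Iter 3: z = -0.1011 + -0.5197i, |z|^2 = 0.2803
Iter 4: z = -0.0427 + -0.2949i, |z|^2 = 0.0888
Iter 5: z = 0.1320 + -0.3748i, |z|^2 = 0.1579
Iter 6: z = 0.0941 + -0.4990i, |z|^2 = 0.2578
Iter 7: z = -0.0230 + -0.4939i, |z|^2 = 0.2444
Iter 8: z = -0.0262 + -0.3773i, |z|^2 = 0.1431
Iter 9: z = 0.0755 + -0.3802i, |z|^2 = 0.1502
Iter 10: z = 0.0783 + -0.4574i, |z|^2 = 0.2153
Iter 11: z = 0.0141 + -0.4716i, |z|^2 = 0.2226
Iter 12: z = -0.0051 + -0.4133i, |z|^2 = 0.1708

Answer: 13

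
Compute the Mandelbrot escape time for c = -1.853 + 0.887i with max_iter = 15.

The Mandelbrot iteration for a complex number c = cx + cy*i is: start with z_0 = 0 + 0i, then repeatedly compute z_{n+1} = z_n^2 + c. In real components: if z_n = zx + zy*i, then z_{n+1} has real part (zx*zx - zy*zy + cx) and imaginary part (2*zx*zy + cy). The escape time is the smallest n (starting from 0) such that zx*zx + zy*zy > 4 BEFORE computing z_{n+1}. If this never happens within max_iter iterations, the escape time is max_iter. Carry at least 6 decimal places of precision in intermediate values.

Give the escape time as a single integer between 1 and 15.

z_0 = 0 + 0i, c = -1.8530 + 0.8870i
Iter 1: z = -1.8530 + 0.8870i, |z|^2 = 4.2204
Escaped at iteration 1

Answer: 1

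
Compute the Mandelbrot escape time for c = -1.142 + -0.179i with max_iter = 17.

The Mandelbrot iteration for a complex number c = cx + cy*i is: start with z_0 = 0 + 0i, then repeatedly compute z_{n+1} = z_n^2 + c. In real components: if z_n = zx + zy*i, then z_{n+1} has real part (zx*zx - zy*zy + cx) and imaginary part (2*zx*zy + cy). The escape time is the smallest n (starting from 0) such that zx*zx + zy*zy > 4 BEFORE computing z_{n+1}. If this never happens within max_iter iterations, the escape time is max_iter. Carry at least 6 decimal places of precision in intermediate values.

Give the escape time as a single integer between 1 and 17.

z_0 = 0 + 0i, c = -1.1420 + -0.1790i
Iter 1: z = -1.1420 + -0.1790i, |z|^2 = 1.3362
Iter 2: z = 0.1301 + 0.2298i, |z|^2 = 0.0698
Iter 3: z = -1.1779 + -0.1192i, |z|^2 = 1.4016
Iter 4: z = 0.2312 + 0.1018i, |z|^2 = 0.0638
Iter 5: z = -1.0989 + -0.1319i, |z|^2 = 1.2250
Iter 6: z = 0.0482 + 0.1110i, |z|^2 = 0.0146
Iter 7: z = -1.1520 + -0.1683i, |z|^2 = 1.3554
Iter 8: z = 0.1568 + 0.2088i, |z|^2 = 0.0682
Iter 9: z = -1.1610 + -0.1135i, |z|^2 = 1.3609
Iter 10: z = 0.1931 + 0.0846i, |z|^2 = 0.0444
Iter 11: z = -1.1119 + -0.1463i, |z|^2 = 1.2577
Iter 12: z = 0.0729 + 0.1464i, |z|^2 = 0.0267
Iter 13: z = -1.1581 + -0.1577i, |z|^2 = 1.3661
Iter 14: z = 0.1744 + 0.1862i, |z|^2 = 0.0651
Iter 15: z = -1.1463 + -0.1141i, |z|^2 = 1.3269
Iter 16: z = 0.1589 + 0.0825i, |z|^2 = 0.0321

Answer: 17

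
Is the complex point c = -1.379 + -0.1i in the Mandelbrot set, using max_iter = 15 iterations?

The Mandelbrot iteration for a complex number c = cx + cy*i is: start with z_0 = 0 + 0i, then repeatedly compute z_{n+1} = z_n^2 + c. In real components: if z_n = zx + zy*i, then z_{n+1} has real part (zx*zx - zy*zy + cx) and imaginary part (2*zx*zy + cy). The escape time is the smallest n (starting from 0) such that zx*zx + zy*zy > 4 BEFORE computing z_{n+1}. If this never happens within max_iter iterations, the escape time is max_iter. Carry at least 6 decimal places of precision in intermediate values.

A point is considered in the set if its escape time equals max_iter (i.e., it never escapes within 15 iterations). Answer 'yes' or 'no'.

z_0 = 0 + 0i, c = -1.3790 + -0.1000i
Iter 1: z = -1.3790 + -0.1000i, |z|^2 = 1.9116
Iter 2: z = 0.5126 + 0.1758i, |z|^2 = 0.2937
Iter 3: z = -1.1471 + 0.0802i, |z|^2 = 1.3223
Iter 4: z = -0.0696 + -0.2841i, |z|^2 = 0.0856
Iter 5: z = -1.4549 + -0.0605i, |z|^2 = 2.1203
Iter 6: z = 0.7340 + 0.0759i, |z|^2 = 0.5445
Iter 7: z = -0.8460 + 0.0115i, |z|^2 = 0.7159
Iter 8: z = -0.6634 + -0.1194i, |z|^2 = 0.4543
Iter 9: z = -0.9532 + 0.0584i, |z|^2 = 0.9120
Iter 10: z = -0.4738 + -0.2113i, |z|^2 = 0.2692
Iter 11: z = -1.1991 + 0.1002i, |z|^2 = 1.4479
Iter 12: z = 0.0488 + -0.3404i, |z|^2 = 0.1183
Iter 13: z = -1.4925 + -0.1332i, |z|^2 = 2.2453
Iter 14: z = 0.8308 + 0.2977i, |z|^2 = 0.7788
Did not escape in 15 iterations → in set

Answer: yes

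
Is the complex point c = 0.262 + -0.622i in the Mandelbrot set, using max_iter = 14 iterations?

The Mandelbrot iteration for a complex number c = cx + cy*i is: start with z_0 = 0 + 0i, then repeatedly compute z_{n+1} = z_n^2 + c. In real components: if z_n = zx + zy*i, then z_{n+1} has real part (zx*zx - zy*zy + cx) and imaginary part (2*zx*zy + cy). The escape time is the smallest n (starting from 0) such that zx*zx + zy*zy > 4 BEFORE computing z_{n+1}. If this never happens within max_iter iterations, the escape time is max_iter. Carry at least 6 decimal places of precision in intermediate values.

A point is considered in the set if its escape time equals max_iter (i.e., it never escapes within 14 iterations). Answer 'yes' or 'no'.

Answer: yes

Derivation:
z_0 = 0 + 0i, c = 0.2620 + -0.6220i
Iter 1: z = 0.2620 + -0.6220i, |z|^2 = 0.4555
Iter 2: z = -0.0562 + -0.9479i, |z|^2 = 0.9017
Iter 3: z = -0.6334 + -0.5154i, |z|^2 = 0.6668
Iter 4: z = 0.3976 + 0.0309i, |z|^2 = 0.1590
Iter 5: z = 0.4191 + -0.5974i, |z|^2 = 0.5326
Iter 6: z = 0.0807 + -1.1228i, |z|^2 = 1.2672
Iter 7: z = -0.9922 + -0.8033i, |z|^2 = 1.6297
Iter 8: z = 0.6011 + 0.9720i, |z|^2 = 1.3061
Iter 9: z = -0.3214 + 0.5466i, |z|^2 = 0.4020
Iter 10: z = 0.0665 + -0.9733i, |z|^2 = 0.9518
Iter 11: z = -0.6809 + -0.7515i, |z|^2 = 1.0284
Iter 12: z = 0.1609 + 0.4014i, |z|^2 = 0.1870
Iter 13: z = 0.1267 + -0.4928i, |z|^2 = 0.2589
Did not escape in 14 iterations → in set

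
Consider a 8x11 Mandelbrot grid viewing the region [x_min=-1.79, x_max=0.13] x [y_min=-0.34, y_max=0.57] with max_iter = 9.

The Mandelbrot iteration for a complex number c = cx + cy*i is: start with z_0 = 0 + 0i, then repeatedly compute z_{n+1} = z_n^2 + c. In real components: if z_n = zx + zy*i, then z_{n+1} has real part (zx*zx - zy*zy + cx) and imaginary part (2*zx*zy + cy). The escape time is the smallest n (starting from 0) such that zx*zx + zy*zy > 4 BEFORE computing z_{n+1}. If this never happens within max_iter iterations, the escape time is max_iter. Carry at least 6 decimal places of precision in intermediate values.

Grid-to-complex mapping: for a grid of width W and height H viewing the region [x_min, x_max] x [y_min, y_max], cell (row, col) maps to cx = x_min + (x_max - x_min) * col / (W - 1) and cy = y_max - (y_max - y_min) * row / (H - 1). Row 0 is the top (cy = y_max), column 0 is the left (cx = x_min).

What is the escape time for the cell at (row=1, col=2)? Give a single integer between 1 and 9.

z_0 = 0 + 0i, c = -1.2414 + 0.4790i
Iter 1: z = -1.2414 + 0.4790i, |z|^2 = 1.7706
Iter 2: z = 0.0703 + -0.7103i, |z|^2 = 0.5094
Iter 3: z = -1.7410 + 0.3792i, |z|^2 = 3.1748
Iter 4: z = 1.6459 + -0.8413i, |z|^2 = 3.4167
Iter 5: z = 0.7598 + -2.2902i, |z|^2 = 5.8225
Escaped at iteration 5

Answer: 5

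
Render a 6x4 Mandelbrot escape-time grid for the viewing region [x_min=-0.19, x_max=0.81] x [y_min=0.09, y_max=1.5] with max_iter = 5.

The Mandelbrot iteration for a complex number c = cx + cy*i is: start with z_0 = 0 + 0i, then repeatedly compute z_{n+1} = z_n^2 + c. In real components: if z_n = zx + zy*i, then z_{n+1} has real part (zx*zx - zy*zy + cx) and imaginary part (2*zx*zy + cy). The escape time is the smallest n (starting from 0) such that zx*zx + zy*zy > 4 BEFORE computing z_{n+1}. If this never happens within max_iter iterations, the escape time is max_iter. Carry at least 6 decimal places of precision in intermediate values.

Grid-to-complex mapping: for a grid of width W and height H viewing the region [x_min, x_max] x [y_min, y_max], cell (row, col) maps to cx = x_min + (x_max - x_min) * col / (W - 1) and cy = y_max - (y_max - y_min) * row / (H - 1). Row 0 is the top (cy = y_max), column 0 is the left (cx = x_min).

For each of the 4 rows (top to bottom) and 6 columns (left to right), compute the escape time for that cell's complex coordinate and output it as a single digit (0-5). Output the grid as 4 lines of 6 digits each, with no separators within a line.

(row=0, col=0): c = -0.1900 + 1.5000i → escape time 2
(row=0, col=1): c = 0.0100 + 1.5000i → escape time 2
(row=0, col=2): c = 0.2100 + 1.5000i → escape time 2
(row=0, col=3): c = 0.4100 + 1.5000i → escape time 2
(row=0, col=4): c = 0.6100 + 1.5000i → escape time 2
(row=0, col=5): c = 0.8100 + 1.5000i → escape time 2
(row=1, col=0): c = -0.1900 + 1.0300i → escape time 5
(row=1, col=1): c = 0.0100 + 1.0300i → escape time 5
(row=1, col=2): c = 0.2100 + 1.0300i → escape time 4
(row=1, col=3): c = 0.4100 + 1.0300i → escape time 3
(row=1, col=4): c = 0.6100 + 1.0300i → escape time 2
(row=1, col=5): c = 0.8100 + 1.0300i → escape time 2
(row=2, col=0): c = -0.1900 + 0.5600i → escape time 5
(row=2, col=1): c = 0.0100 + 0.5600i → escape time 5
(row=2, col=2): c = 0.2100 + 0.5600i → escape time 5
(row=2, col=3): c = 0.4100 + 0.5600i → escape time 5
(row=2, col=4): c = 0.6100 + 0.5600i → escape time 3
(row=2, col=5): c = 0.8100 + 0.5600i → escape time 3
(row=3, col=0): c = -0.1900 + 0.0900i → escape time 5
(row=3, col=1): c = 0.0100 + 0.0900i → escape time 5
(row=3, col=2): c = 0.2100 + 0.0900i → escape time 5
(row=3, col=3): c = 0.4100 + 0.0900i → escape time 5
(row=3, col=4): c = 0.6100 + 0.0900i → escape time 4
(row=3, col=5): c = 0.8100 + 0.0900i → escape time 3

Answer: 222222
554322
555533
555543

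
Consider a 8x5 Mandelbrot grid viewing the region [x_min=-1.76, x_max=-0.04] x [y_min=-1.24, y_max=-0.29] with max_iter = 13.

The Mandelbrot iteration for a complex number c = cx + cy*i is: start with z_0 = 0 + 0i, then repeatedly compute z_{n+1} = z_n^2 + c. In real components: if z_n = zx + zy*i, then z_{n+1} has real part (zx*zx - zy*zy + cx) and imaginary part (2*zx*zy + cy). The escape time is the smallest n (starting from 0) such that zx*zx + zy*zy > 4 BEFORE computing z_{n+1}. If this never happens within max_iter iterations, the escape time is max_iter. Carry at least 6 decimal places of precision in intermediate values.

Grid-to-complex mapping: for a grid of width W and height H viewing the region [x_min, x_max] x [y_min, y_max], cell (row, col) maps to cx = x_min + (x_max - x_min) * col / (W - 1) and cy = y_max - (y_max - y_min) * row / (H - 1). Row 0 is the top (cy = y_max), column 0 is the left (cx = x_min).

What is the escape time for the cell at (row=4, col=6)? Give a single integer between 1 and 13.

z_0 = 0 + 0i, c = -0.2857 + -1.2400i
Iter 1: z = -0.2857 + -1.2400i, |z|^2 = 1.6192
Iter 2: z = -1.7417 + -0.5314i, |z|^2 = 3.3159
Iter 3: z = 2.4653 + 0.6112i, |z|^2 = 6.4513
Escaped at iteration 3

Answer: 3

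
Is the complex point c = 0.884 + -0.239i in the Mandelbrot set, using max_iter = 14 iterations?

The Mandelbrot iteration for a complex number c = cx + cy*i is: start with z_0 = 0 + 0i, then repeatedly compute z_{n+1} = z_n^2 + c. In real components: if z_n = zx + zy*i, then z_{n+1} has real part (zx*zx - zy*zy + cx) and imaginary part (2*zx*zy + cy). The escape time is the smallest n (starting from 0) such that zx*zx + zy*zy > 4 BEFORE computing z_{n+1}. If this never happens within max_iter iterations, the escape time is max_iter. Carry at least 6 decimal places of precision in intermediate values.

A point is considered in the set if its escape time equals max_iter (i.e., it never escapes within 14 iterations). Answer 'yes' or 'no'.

Answer: no

Derivation:
z_0 = 0 + 0i, c = 0.8840 + -0.2390i
Iter 1: z = 0.8840 + -0.2390i, |z|^2 = 0.8386
Iter 2: z = 1.6083 + -0.6616i, |z|^2 = 3.0244
Iter 3: z = 3.0331 + -2.3670i, |z|^2 = 14.8023
Escaped at iteration 3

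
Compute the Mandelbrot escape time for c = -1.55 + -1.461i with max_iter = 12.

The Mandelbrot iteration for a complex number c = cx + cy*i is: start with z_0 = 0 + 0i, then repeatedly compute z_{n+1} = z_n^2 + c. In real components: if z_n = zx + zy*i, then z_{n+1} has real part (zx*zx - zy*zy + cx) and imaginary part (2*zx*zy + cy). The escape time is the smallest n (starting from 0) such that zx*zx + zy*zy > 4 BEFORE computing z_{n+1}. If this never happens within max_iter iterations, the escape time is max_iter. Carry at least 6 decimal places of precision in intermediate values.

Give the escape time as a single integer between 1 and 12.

Answer: 1

Derivation:
z_0 = 0 + 0i, c = -1.5500 + -1.4610i
Iter 1: z = -1.5500 + -1.4610i, |z|^2 = 4.5370
Escaped at iteration 1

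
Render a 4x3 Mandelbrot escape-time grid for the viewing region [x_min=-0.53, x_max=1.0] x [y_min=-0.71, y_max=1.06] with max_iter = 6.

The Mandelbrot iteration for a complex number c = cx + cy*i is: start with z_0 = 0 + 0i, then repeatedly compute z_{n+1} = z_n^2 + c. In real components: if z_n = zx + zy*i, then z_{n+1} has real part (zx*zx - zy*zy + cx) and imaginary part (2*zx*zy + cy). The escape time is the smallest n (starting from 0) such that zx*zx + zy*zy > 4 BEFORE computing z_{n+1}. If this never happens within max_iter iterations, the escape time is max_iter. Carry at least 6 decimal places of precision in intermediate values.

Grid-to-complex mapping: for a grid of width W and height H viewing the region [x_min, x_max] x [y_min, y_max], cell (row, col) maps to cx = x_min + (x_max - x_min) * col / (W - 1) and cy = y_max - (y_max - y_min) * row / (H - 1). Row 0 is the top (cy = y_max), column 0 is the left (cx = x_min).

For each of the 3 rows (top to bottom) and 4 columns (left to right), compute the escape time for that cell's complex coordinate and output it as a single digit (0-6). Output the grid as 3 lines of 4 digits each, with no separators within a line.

Answer: 4522
6652
6642

Derivation:
(row=0, col=0): c = -0.5300 + 1.0600i → escape time 4
(row=0, col=1): c = -0.0200 + 1.0600i → escape time 5
(row=0, col=2): c = 0.4900 + 1.0600i → escape time 2
(row=0, col=3): c = 1.0000 + 1.0600i → escape time 2
(row=1, col=0): c = -0.5300 + 0.1750i → escape time 6
(row=1, col=1): c = -0.0200 + 0.1750i → escape time 6
(row=1, col=2): c = 0.4900 + 0.1750i → escape time 5
(row=1, col=3): c = 1.0000 + 0.1750i → escape time 2
(row=2, col=0): c = -0.5300 + -0.7100i → escape time 6
(row=2, col=1): c = -0.0200 + -0.7100i → escape time 6
(row=2, col=2): c = 0.4900 + -0.7100i → escape time 4
(row=2, col=3): c = 1.0000 + -0.7100i → escape time 2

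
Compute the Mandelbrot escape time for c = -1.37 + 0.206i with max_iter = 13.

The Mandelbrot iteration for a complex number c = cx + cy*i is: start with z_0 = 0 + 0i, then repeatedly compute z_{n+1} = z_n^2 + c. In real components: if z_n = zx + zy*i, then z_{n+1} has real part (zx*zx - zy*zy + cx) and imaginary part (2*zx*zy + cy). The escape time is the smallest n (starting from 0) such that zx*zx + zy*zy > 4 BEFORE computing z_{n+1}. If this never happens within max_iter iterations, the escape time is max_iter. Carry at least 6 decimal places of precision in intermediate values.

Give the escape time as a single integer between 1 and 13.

z_0 = 0 + 0i, c = -1.3700 + 0.2060i
Iter 1: z = -1.3700 + 0.2060i, |z|^2 = 1.9193
Iter 2: z = 0.4645 + -0.3584i, |z|^2 = 0.3442
Iter 3: z = -1.2828 + -0.1270i, |z|^2 = 1.6616
Iter 4: z = 0.2593 + 0.5317i, |z|^2 = 0.3500
Iter 5: z = -1.5855 + 0.4818i, |z|^2 = 2.7459
Iter 6: z = 0.9116 + -1.3217i, |z|^2 = 2.5781
Iter 7: z = -2.2859 + -2.2039i, |z|^2 = 10.0825
Escaped at iteration 7

Answer: 7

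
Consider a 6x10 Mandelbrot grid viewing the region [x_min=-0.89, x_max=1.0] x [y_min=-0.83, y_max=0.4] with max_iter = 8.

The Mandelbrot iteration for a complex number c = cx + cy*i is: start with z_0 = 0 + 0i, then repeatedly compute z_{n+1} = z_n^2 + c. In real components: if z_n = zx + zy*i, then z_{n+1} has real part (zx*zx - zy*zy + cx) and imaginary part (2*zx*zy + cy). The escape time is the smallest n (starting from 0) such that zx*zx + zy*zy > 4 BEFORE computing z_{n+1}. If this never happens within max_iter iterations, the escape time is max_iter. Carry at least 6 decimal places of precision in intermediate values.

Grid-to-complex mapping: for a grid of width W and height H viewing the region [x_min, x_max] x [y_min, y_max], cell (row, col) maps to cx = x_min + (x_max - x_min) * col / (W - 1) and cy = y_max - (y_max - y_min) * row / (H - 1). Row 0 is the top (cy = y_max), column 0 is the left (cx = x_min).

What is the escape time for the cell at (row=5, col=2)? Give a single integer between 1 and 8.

z_0 = 0 + 0i, c = -0.1340 + -0.2833i
Iter 1: z = -0.1340 + -0.2833i, |z|^2 = 0.0982
Iter 2: z = -0.1963 + -0.2074i, |z|^2 = 0.0816
Iter 3: z = -0.1385 + -0.2019i, |z|^2 = 0.0599
Iter 4: z = -0.1556 + -0.2274i, |z|^2 = 0.0759
Iter 5: z = -0.1615 + -0.2126i, |z|^2 = 0.0713
Iter 6: z = -0.1531 + -0.2147i, |z|^2 = 0.0695
Iter 7: z = -0.1566 + -0.2176i, |z|^2 = 0.0719

Answer: 8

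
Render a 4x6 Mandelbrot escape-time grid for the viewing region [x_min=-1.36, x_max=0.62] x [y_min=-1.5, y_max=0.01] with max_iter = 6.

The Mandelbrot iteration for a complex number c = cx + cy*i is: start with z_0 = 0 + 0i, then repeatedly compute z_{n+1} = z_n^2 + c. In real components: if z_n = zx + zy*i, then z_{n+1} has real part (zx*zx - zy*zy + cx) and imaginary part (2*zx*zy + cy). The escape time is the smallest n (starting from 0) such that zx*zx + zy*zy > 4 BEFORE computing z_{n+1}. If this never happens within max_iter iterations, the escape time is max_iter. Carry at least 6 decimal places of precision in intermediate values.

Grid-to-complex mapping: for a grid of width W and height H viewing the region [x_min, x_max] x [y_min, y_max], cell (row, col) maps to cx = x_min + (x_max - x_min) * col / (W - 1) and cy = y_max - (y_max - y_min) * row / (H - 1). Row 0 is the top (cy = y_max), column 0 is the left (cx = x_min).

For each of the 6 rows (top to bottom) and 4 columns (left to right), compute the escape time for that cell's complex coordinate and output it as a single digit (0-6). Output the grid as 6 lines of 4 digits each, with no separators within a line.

(row=0, col=0): c = -1.3600 + 0.0100i → escape time 6
(row=0, col=1): c = -0.7000 + 0.0100i → escape time 6
(row=0, col=2): c = -0.0400 + 0.0100i → escape time 6
(row=0, col=3): c = 0.6200 + 0.0100i → escape time 4
(row=1, col=0): c = -1.3600 + -0.2920i → escape time 6
(row=1, col=1): c = -0.7000 + -0.2920i → escape time 6
(row=1, col=2): c = -0.0400 + -0.2920i → escape time 6
(row=1, col=3): c = 0.6200 + -0.2920i → escape time 4
(row=2, col=0): c = -1.3600 + -0.5940i → escape time 3
(row=2, col=1): c = -0.7000 + -0.5940i → escape time 6
(row=2, col=2): c = -0.0400 + -0.5940i → escape time 6
(row=2, col=3): c = 0.6200 + -0.5940i → escape time 3
(row=3, col=0): c = -1.3600 + -0.8960i → escape time 3
(row=3, col=1): c = -0.7000 + -0.8960i → escape time 4
(row=3, col=2): c = -0.0400 + -0.8960i → escape time 6
(row=3, col=3): c = 0.6200 + -0.8960i → escape time 2
(row=4, col=0): c = -1.3600 + -1.1980i → escape time 2
(row=4, col=1): c = -0.7000 + -1.1980i → escape time 3
(row=4, col=2): c = -0.0400 + -1.1980i → escape time 3
(row=4, col=3): c = 0.6200 + -1.1980i → escape time 2
(row=5, col=0): c = -1.3600 + -1.5000i → escape time 1
(row=5, col=1): c = -0.7000 + -1.5000i → escape time 2
(row=5, col=2): c = -0.0400 + -1.5000i → escape time 2
(row=5, col=3): c = 0.6200 + -1.5000i → escape time 2

Answer: 6664
6664
3663
3462
2332
1222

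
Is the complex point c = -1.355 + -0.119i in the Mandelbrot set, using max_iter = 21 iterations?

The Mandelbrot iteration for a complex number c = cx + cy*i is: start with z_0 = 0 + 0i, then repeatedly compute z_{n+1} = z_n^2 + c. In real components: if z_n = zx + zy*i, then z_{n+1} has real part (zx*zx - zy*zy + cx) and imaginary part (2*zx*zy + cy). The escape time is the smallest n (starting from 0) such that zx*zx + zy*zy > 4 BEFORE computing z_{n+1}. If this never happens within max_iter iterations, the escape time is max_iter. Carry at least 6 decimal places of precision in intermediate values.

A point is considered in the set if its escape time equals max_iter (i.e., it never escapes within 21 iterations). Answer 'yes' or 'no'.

z_0 = 0 + 0i, c = -1.3550 + -0.1190i
Iter 1: z = -1.3550 + -0.1190i, |z|^2 = 1.8502
Iter 2: z = 0.4669 + 0.2035i, |z|^2 = 0.2594
Iter 3: z = -1.1784 + 0.0710i, |z|^2 = 1.3938
Iter 4: z = 0.0287 + -0.2863i, |z|^2 = 0.0828
Iter 5: z = -1.4362 + -0.1354i, |z|^2 = 2.0809
Iter 6: z = 0.6892 + 0.2700i, |z|^2 = 0.5480
Iter 7: z = -0.9528 + 0.2532i, |z|^2 = 0.9720
Iter 8: z = -0.5112 + -0.6015i, |z|^2 = 0.6232
Iter 9: z = -1.4555 + 0.4960i, |z|^2 = 2.3645
Iter 10: z = 0.5175 + -1.5629i, |z|^2 = 2.7105
Iter 11: z = -3.5300 + -1.7365i, |z|^2 = 15.4763
Escaped at iteration 11

Answer: no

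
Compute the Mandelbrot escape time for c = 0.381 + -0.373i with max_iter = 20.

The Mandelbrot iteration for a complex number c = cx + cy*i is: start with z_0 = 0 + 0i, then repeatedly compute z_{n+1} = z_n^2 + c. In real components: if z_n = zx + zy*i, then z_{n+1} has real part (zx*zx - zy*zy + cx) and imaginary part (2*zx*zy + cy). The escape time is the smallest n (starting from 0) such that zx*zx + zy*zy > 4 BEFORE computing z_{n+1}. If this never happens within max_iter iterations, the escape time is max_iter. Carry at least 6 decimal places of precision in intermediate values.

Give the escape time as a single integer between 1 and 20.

Answer: 19

Derivation:
z_0 = 0 + 0i, c = 0.3810 + -0.3730i
Iter 1: z = 0.3810 + -0.3730i, |z|^2 = 0.2843
Iter 2: z = 0.3870 + -0.6572i, |z|^2 = 0.5817
Iter 3: z = 0.0988 + -0.8817i, |z|^2 = 0.7872
Iter 4: z = -0.3867 + -0.5473i, |z|^2 = 0.4491
Iter 5: z = 0.2310 + 0.0503i, |z|^2 = 0.0559
Iter 6: z = 0.4318 + -0.3498i, |z|^2 = 0.3088
Iter 7: z = 0.4451 + -0.6751i, |z|^2 = 0.6539
Iter 8: z = 0.1234 + -0.9740i, |z|^2 = 0.9639
Iter 9: z = -0.5524 + -0.6134i, |z|^2 = 0.6814
Iter 10: z = 0.3099 + 0.3047i, |z|^2 = 0.1889
Iter 11: z = 0.3842 + -0.1841i, |z|^2 = 0.1815
Iter 12: z = 0.4947 + -0.5145i, |z|^2 = 0.5094
Iter 13: z = 0.3611 + -0.8820i, |z|^2 = 0.9084
Iter 14: z = -0.2666 + -1.0099i, |z|^2 = 1.0910
Iter 15: z = -0.5679 + 0.1656i, |z|^2 = 0.3499
Iter 16: z = 0.6760 + -0.5610i, |z|^2 = 0.7718
Iter 17: z = 0.5233 + -1.1316i, |z|^2 = 1.5543
Iter 18: z = -0.6257 + -1.5572i, |z|^2 = 2.8164
Iter 19: z = -1.6525 + 1.5756i, |z|^2 = 5.2133
Escaped at iteration 19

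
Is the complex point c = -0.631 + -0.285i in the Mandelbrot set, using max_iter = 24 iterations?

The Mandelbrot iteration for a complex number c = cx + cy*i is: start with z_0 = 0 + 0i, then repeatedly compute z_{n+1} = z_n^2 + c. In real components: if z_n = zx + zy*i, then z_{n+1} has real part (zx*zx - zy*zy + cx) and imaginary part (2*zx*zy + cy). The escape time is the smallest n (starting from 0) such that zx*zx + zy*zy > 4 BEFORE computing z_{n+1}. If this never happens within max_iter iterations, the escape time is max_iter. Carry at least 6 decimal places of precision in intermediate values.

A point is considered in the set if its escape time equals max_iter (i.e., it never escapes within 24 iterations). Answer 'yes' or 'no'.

z_0 = 0 + 0i, c = -0.6310 + -0.2850i
Iter 1: z = -0.6310 + -0.2850i, |z|^2 = 0.4794
Iter 2: z = -0.3141 + 0.0747i, |z|^2 = 0.1042
Iter 3: z = -0.5379 + -0.3319i, |z|^2 = 0.3995
Iter 4: z = -0.4518 + 0.0721i, |z|^2 = 0.2093
Iter 5: z = -0.4321 + -0.3501i, |z|^2 = 0.3093
Iter 6: z = -0.5669 + 0.0176i, |z|^2 = 0.3217
Iter 7: z = -0.3099 + -0.3049i, |z|^2 = 0.1890
Iter 8: z = -0.6279 + -0.0960i, |z|^2 = 0.4035
Iter 9: z = -0.2459 + -0.1645i, |z|^2 = 0.0875
Iter 10: z = -0.5976 + -0.2041i, |z|^2 = 0.3987
Iter 11: z = -0.3156 + -0.0411i, |z|^2 = 0.1013
Iter 12: z = -0.5331 + -0.2591i, |z|^2 = 0.3513
Iter 13: z = -0.4139 + -0.0088i, |z|^2 = 0.1714
Iter 14: z = -0.4597 + -0.2777i, |z|^2 = 0.2885
Iter 15: z = -0.4968 + -0.0296i, |z|^2 = 0.2477
Iter 16: z = -0.3851 + -0.2556i, |z|^2 = 0.2136
Iter 17: z = -0.5480 + -0.0882i, |z|^2 = 0.3081
Iter 18: z = -0.3384 + -0.1884i, |z|^2 = 0.1500
Iter 19: z = -0.5519 + -0.1575i, |z|^2 = 0.3294
Iter 20: z = -0.3512 + -0.1111i, |z|^2 = 0.1357
Iter 21: z = -0.5200 + -0.2069i, |z|^2 = 0.3133
Iter 22: z = -0.4034 + -0.0698i, |z|^2 = 0.1676
Iter 23: z = -0.4731 + -0.2287i, |z|^2 = 0.2762
Did not escape in 24 iterations → in set

Answer: yes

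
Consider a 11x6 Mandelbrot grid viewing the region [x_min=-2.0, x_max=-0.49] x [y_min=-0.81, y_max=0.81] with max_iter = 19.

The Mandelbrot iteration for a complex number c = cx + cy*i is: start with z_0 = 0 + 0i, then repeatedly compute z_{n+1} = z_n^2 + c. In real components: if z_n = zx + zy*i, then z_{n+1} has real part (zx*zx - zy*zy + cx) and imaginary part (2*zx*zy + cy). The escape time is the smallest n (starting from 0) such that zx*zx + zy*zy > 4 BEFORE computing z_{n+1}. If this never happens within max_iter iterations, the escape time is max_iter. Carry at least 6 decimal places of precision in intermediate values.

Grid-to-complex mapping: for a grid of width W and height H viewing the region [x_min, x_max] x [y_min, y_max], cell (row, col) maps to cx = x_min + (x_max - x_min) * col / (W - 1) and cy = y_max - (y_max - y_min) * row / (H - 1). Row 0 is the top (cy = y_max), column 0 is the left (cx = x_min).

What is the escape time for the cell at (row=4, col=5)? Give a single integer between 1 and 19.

z_0 = 0 + 0i, c = -1.2450 + -0.4860i
Iter 1: z = -1.2450 + -0.4860i, |z|^2 = 1.7862
Iter 2: z = 0.0688 + 0.7241i, |z|^2 = 0.5291
Iter 3: z = -1.7646 + -0.3863i, |z|^2 = 3.2632
Iter 4: z = 1.7197 + 0.8774i, |z|^2 = 3.7273
Iter 5: z = 0.9426 + 2.5318i, |z|^2 = 7.2986
Escaped at iteration 5

Answer: 5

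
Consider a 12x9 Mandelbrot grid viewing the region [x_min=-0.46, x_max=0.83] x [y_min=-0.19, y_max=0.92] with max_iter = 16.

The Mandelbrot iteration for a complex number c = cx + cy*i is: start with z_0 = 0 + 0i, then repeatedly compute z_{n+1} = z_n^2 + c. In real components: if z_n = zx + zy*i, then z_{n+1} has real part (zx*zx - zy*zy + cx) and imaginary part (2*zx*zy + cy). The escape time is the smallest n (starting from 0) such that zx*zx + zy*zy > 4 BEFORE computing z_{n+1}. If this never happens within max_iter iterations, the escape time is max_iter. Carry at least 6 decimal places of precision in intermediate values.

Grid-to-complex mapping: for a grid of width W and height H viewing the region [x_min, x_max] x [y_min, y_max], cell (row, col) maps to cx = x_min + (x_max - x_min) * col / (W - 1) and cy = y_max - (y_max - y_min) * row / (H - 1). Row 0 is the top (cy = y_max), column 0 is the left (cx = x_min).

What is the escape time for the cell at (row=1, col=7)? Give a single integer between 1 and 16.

Answer: 4

Derivation:
z_0 = 0 + 0i, c = 0.3609 + 0.7812i
Iter 1: z = 0.3609 + 0.7812i, |z|^2 = 0.7406
Iter 2: z = -0.1192 + 1.3452i, |z|^2 = 1.8237
Iter 3: z = -1.4344 + 0.4606i, |z|^2 = 2.2696
Iter 4: z = 2.2062 + -0.5401i, |z|^2 = 5.1589
Escaped at iteration 4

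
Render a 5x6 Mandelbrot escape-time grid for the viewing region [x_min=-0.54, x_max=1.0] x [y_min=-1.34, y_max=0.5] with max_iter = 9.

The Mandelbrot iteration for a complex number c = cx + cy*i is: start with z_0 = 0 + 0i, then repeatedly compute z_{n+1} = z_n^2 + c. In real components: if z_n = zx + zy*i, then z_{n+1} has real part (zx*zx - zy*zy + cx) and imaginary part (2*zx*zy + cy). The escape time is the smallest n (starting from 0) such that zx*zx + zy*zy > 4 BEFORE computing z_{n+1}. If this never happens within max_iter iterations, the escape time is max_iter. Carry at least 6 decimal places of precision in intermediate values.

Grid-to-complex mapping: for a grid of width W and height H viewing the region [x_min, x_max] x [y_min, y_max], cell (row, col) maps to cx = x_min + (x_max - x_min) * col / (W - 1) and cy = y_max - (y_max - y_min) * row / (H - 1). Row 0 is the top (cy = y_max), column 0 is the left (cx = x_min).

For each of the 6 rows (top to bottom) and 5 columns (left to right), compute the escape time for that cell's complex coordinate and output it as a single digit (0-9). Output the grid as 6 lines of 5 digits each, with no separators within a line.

Answer: 99932
99942
99942
99932
49422
22222

Derivation:
(row=0, col=0): c = -0.5400 + 0.5000i → escape time 9
(row=0, col=1): c = -0.1550 + 0.5000i → escape time 9
(row=0, col=2): c = 0.2300 + 0.5000i → escape time 9
(row=0, col=3): c = 0.6150 + 0.5000i → escape time 3
(row=0, col=4): c = 1.0000 + 0.5000i → escape time 2
(row=1, col=0): c = -0.5400 + 0.1320i → escape time 9
(row=1, col=1): c = -0.1550 + 0.1320i → escape time 9
(row=1, col=2): c = 0.2300 + 0.1320i → escape time 9
(row=1, col=3): c = 0.6150 + 0.1320i → escape time 4
(row=1, col=4): c = 1.0000 + 0.1320i → escape time 2
(row=2, col=0): c = -0.5400 + -0.2360i → escape time 9
(row=2, col=1): c = -0.1550 + -0.2360i → escape time 9
(row=2, col=2): c = 0.2300 + -0.2360i → escape time 9
(row=2, col=3): c = 0.6150 + -0.2360i → escape time 4
(row=2, col=4): c = 1.0000 + -0.2360i → escape time 2
(row=3, col=0): c = -0.5400 + -0.6040i → escape time 9
(row=3, col=1): c = -0.1550 + -0.6040i → escape time 9
(row=3, col=2): c = 0.2300 + -0.6040i → escape time 9
(row=3, col=3): c = 0.6150 + -0.6040i → escape time 3
(row=3, col=4): c = 1.0000 + -0.6040i → escape time 2
(row=4, col=0): c = -0.5400 + -0.9720i → escape time 4
(row=4, col=1): c = -0.1550 + -0.9720i → escape time 9
(row=4, col=2): c = 0.2300 + -0.9720i → escape time 4
(row=4, col=3): c = 0.6150 + -0.9720i → escape time 2
(row=4, col=4): c = 1.0000 + -0.9720i → escape time 2
(row=5, col=0): c = -0.5400 + -1.3400i → escape time 2
(row=5, col=1): c = -0.1550 + -1.3400i → escape time 2
(row=5, col=2): c = 0.2300 + -1.3400i → escape time 2
(row=5, col=3): c = 0.6150 + -1.3400i → escape time 2
(row=5, col=4): c = 1.0000 + -1.3400i → escape time 2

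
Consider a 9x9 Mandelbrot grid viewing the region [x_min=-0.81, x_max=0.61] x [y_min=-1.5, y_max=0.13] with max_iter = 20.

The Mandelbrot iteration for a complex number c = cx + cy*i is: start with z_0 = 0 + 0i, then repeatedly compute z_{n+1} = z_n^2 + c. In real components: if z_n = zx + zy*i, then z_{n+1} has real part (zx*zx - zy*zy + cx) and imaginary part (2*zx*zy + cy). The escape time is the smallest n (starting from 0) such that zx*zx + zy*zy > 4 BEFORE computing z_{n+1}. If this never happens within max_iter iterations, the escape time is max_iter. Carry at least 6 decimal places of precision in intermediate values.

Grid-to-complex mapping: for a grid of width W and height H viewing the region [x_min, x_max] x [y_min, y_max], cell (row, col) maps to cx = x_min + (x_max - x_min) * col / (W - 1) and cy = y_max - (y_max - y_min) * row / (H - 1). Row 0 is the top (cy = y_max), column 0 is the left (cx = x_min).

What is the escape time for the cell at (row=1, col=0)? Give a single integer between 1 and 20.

Answer: 20

Derivation:
z_0 = 0 + 0i, c = -0.8100 + -0.0737i
Iter 1: z = -0.8100 + -0.0737i, |z|^2 = 0.6615
Iter 2: z = -0.1593 + 0.0457i, |z|^2 = 0.0275
Iter 3: z = -0.7867 + -0.0883i, |z|^2 = 0.6267
Iter 4: z = -0.1989 + 0.0652i, |z|^2 = 0.0438
Iter 5: z = -0.7747 + -0.0997i, |z|^2 = 0.6101
Iter 6: z = -0.2198 + 0.0807i, |z|^2 = 0.0548
Iter 7: z = -0.7682 + -0.1092i, |z|^2 = 0.6021
Iter 8: z = -0.2318 + 0.0941i, |z|^2 = 0.0626
Iter 9: z = -0.7651 + -0.1174i, |z|^2 = 0.5992
Iter 10: z = -0.2384 + 0.1058i, |z|^2 = 0.0680
Iter 11: z = -0.7644 + -0.1242i, |z|^2 = 0.5997
Iter 12: z = -0.2411 + 0.1161i, |z|^2 = 0.0716
Iter 13: z = -0.7653 + -0.1298i, |z|^2 = 0.6026
Iter 14: z = -0.2411 + 0.1249i, |z|^2 = 0.0737
Iter 15: z = -0.7675 + -0.1340i, |z|^2 = 0.6069
Iter 16: z = -0.2389 + 0.1319i, |z|^2 = 0.0745
Iter 17: z = -0.7703 + -0.1368i, |z|^2 = 0.6121
Iter 18: z = -0.2353 + 0.1370i, |z|^2 = 0.0741
Iter 19: z = -0.7734 + -0.1382i, |z|^2 = 0.6172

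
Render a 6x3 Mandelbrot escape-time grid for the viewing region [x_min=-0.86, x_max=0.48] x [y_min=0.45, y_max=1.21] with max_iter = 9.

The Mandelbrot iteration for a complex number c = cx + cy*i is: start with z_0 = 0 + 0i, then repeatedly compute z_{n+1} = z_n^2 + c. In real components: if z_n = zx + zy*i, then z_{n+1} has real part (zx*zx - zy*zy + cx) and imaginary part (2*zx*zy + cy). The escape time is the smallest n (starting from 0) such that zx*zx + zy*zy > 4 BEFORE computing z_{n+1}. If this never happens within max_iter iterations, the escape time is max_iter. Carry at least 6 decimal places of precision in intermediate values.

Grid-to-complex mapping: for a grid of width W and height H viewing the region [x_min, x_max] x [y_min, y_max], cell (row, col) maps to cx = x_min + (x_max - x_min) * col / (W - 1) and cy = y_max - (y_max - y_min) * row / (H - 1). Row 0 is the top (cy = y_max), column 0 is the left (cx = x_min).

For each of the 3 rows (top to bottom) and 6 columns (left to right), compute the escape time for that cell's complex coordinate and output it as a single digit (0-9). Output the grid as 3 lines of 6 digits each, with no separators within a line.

(row=0, col=0): c = -0.8600 + 1.2100i → escape time 3
(row=0, col=1): c = -0.5920 + 1.2100i → escape time 3
(row=0, col=2): c = -0.3240 + 1.2100i → escape time 3
(row=0, col=3): c = -0.0560 + 1.2100i → escape time 3
(row=0, col=4): c = 0.2120 + 1.2100i → escape time 2
(row=0, col=5): c = 0.4800 + 1.2100i → escape time 2
(row=1, col=0): c = -0.8600 + 0.8300i → escape time 4
(row=1, col=1): c = -0.5920 + 0.8300i → escape time 4
(row=1, col=2): c = -0.3240 + 0.8300i → escape time 7
(row=1, col=3): c = -0.0560 + 0.8300i → escape time 9
(row=1, col=4): c = 0.2120 + 0.8300i → escape time 5
(row=1, col=5): c = 0.4800 + 0.8300i → escape time 3
(row=2, col=0): c = -0.8600 + 0.4500i → escape time 6
(row=2, col=1): c = -0.5920 + 0.4500i → escape time 9
(row=2, col=2): c = -0.3240 + 0.4500i → escape time 9
(row=2, col=3): c = -0.0560 + 0.4500i → escape time 9
(row=2, col=4): c = 0.2120 + 0.4500i → escape time 9
(row=2, col=5): c = 0.4800 + 0.4500i → escape time 5

Answer: 333322
447953
699995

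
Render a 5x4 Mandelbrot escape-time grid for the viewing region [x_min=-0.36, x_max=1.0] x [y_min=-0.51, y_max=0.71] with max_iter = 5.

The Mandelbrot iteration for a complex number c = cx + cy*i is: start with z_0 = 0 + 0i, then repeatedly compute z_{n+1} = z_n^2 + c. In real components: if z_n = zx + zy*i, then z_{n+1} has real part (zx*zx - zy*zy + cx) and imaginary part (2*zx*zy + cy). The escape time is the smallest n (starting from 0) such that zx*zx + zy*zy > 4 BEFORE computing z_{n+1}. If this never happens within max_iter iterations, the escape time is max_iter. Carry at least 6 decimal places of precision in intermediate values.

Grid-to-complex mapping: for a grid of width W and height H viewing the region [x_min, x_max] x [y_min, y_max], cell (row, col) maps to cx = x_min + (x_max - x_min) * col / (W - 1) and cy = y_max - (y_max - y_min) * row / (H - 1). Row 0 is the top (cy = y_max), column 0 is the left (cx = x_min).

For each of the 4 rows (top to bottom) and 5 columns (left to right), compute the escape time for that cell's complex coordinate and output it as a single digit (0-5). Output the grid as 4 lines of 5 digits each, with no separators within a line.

(row=0, col=0): c = -0.3600 + 0.7100i → escape time 5
(row=0, col=1): c = -0.0200 + 0.7100i → escape time 5
(row=0, col=2): c = 0.3200 + 0.7100i → escape time 5
(row=0, col=3): c = 0.6600 + 0.7100i → escape time 3
(row=0, col=4): c = 1.0000 + 0.7100i → escape time 2
(row=1, col=0): c = -0.3600 + 0.3033i → escape time 5
(row=1, col=1): c = -0.0200 + 0.3033i → escape time 5
(row=1, col=2): c = 0.3200 + 0.3033i → escape time 5
(row=1, col=3): c = 0.6600 + 0.3033i → escape time 3
(row=1, col=4): c = 1.0000 + 0.3033i → escape time 2
(row=2, col=0): c = -0.3600 + -0.1033i → escape time 5
(row=2, col=1): c = -0.0200 + -0.1033i → escape time 5
(row=2, col=2): c = 0.3200 + -0.1033i → escape time 5
(row=2, col=3): c = 0.6600 + -0.1033i → escape time 4
(row=2, col=4): c = 1.0000 + -0.1033i → escape time 2
(row=3, col=0): c = -0.3600 + -0.5100i → escape time 5
(row=3, col=1): c = -0.0200 + -0.5100i → escape time 5
(row=3, col=2): c = 0.3200 + -0.5100i → escape time 5
(row=3, col=3): c = 0.6600 + -0.5100i → escape time 3
(row=3, col=4): c = 1.0000 + -0.5100i → escape time 2

Answer: 55532
55532
55542
55532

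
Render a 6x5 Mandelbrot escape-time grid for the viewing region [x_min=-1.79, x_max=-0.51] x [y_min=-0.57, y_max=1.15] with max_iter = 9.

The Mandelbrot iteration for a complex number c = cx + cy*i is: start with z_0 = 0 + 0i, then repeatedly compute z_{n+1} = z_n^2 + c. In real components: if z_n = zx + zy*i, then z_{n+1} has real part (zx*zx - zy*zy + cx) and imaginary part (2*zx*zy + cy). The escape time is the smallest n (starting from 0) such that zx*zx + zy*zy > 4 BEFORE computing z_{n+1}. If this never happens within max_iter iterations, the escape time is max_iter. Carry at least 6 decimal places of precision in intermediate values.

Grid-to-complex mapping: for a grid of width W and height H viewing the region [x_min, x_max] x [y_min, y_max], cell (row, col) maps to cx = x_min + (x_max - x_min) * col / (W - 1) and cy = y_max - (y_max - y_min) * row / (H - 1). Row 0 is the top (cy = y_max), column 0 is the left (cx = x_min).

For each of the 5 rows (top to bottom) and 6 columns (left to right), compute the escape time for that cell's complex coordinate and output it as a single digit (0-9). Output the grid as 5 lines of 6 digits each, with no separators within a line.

(row=0, col=0): c = -1.7900 + 1.1500i → escape time 1
(row=0, col=1): c = -1.5340 + 1.1500i → escape time 2
(row=0, col=2): c = -1.2780 + 1.1500i → escape time 2
(row=0, col=3): c = -1.0220 + 1.1500i → escape time 3
(row=0, col=4): c = -0.7660 + 1.1500i → escape time 3
(row=0, col=5): c = -0.5100 + 1.1500i → escape time 3
(row=1, col=0): c = -1.7900 + 0.7200i → escape time 2
(row=1, col=1): c = -1.5340 + 0.7200i → escape time 3
(row=1, col=2): c = -1.2780 + 0.7200i → escape time 3
(row=1, col=3): c = -1.0220 + 0.7200i → escape time 4
(row=1, col=4): c = -0.7660 + 0.7200i → escape time 4
(row=1, col=5): c = -0.5100 + 0.7200i → escape time 7
(row=2, col=0): c = -1.7900 + 0.2900i → escape time 4
(row=2, col=1): c = -1.5340 + 0.2900i → escape time 5
(row=2, col=2): c = -1.2780 + 0.2900i → escape time 8
(row=2, col=3): c = -1.0220 + 0.2900i → escape time 9
(row=2, col=4): c = -0.7660 + 0.2900i → escape time 9
(row=2, col=5): c = -0.5100 + 0.2900i → escape time 9
(row=3, col=0): c = -1.7900 + -0.1400i → escape time 4
(row=3, col=1): c = -1.5340 + -0.1400i → escape time 6
(row=3, col=2): c = -1.2780 + -0.1400i → escape time 9
(row=3, col=3): c = -1.0220 + -0.1400i → escape time 9
(row=3, col=4): c = -0.7660 + -0.1400i → escape time 9
(row=3, col=5): c = -0.5100 + -0.1400i → escape time 9
(row=4, col=0): c = -1.7900 + -0.5700i → escape time 3
(row=4, col=1): c = -1.5340 + -0.5700i → escape time 3
(row=4, col=2): c = -1.2780 + -0.5700i → escape time 3
(row=4, col=3): c = -1.0220 + -0.5700i → escape time 5
(row=4, col=4): c = -0.7660 + -0.5700i → escape time 6
(row=4, col=5): c = -0.5100 + -0.5700i → escape time 9

Answer: 122333
233447
458999
469999
333569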